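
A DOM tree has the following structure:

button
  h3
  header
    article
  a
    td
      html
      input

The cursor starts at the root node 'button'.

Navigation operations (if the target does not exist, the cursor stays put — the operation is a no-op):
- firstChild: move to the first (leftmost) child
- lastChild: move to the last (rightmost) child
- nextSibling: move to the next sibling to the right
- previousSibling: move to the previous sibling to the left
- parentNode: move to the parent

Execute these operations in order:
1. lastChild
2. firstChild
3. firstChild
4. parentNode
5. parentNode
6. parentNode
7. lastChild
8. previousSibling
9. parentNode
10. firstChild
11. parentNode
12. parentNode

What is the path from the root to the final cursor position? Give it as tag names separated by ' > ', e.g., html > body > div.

After 1 (lastChild): a
After 2 (firstChild): td
After 3 (firstChild): html
After 4 (parentNode): td
After 5 (parentNode): a
After 6 (parentNode): button
After 7 (lastChild): a
After 8 (previousSibling): header
After 9 (parentNode): button
After 10 (firstChild): h3
After 11 (parentNode): button
After 12 (parentNode): button (no-op, stayed)

Answer: button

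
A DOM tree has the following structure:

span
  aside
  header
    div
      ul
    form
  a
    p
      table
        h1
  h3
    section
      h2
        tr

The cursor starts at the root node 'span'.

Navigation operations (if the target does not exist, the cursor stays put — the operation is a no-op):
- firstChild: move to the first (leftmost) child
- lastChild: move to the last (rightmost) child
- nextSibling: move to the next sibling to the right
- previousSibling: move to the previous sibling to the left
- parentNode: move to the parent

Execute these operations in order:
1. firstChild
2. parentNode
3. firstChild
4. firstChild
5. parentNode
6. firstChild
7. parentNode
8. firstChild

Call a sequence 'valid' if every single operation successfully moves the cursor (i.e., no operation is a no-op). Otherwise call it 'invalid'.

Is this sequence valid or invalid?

Answer: invalid

Derivation:
After 1 (firstChild): aside
After 2 (parentNode): span
After 3 (firstChild): aside
After 4 (firstChild): aside (no-op, stayed)
After 5 (parentNode): span
After 6 (firstChild): aside
After 7 (parentNode): span
After 8 (firstChild): aside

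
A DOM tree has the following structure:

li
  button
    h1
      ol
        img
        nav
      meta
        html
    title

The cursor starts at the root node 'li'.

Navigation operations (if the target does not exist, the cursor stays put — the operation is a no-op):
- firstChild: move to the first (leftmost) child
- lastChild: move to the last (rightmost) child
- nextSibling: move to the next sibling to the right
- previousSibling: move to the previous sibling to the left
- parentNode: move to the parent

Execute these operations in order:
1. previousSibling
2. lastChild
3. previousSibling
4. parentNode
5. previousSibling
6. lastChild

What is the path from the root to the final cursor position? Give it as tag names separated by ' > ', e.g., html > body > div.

Answer: li > button

Derivation:
After 1 (previousSibling): li (no-op, stayed)
After 2 (lastChild): button
After 3 (previousSibling): button (no-op, stayed)
After 4 (parentNode): li
After 5 (previousSibling): li (no-op, stayed)
After 6 (lastChild): button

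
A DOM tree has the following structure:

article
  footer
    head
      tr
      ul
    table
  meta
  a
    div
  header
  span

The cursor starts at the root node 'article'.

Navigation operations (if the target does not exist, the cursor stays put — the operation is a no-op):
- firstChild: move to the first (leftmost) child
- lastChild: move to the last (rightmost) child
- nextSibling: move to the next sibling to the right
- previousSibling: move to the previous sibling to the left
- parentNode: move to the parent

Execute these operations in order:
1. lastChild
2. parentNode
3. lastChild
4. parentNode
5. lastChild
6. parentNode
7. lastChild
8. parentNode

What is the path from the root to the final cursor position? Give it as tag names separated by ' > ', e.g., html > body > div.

After 1 (lastChild): span
After 2 (parentNode): article
After 3 (lastChild): span
After 4 (parentNode): article
After 5 (lastChild): span
After 6 (parentNode): article
After 7 (lastChild): span
After 8 (parentNode): article

Answer: article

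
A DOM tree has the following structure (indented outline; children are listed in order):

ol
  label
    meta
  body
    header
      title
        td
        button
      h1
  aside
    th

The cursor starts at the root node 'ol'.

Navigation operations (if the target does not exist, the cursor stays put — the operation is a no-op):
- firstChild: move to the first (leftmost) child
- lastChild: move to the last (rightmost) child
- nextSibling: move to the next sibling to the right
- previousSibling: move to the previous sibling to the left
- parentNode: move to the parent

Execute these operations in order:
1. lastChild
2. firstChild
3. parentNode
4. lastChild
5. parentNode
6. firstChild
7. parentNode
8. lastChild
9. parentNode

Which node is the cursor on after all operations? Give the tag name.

After 1 (lastChild): aside
After 2 (firstChild): th
After 3 (parentNode): aside
After 4 (lastChild): th
After 5 (parentNode): aside
After 6 (firstChild): th
After 7 (parentNode): aside
After 8 (lastChild): th
After 9 (parentNode): aside

Answer: aside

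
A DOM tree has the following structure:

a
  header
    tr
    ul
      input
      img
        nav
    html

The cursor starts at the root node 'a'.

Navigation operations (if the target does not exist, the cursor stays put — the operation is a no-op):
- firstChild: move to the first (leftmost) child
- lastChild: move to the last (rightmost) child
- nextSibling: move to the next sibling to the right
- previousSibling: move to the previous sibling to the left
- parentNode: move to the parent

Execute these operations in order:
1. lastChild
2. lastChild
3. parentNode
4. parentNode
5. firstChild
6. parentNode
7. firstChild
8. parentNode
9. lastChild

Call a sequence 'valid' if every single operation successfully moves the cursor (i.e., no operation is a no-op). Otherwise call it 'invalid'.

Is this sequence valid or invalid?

After 1 (lastChild): header
After 2 (lastChild): html
After 3 (parentNode): header
After 4 (parentNode): a
After 5 (firstChild): header
After 6 (parentNode): a
After 7 (firstChild): header
After 8 (parentNode): a
After 9 (lastChild): header

Answer: valid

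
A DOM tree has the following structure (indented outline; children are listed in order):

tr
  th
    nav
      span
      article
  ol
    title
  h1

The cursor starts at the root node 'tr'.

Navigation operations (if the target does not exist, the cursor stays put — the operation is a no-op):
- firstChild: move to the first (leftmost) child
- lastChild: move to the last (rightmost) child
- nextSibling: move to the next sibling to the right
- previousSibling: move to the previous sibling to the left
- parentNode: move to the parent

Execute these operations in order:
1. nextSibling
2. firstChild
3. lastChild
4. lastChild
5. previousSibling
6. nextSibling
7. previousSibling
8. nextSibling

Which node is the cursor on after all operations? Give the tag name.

Answer: article

Derivation:
After 1 (nextSibling): tr (no-op, stayed)
After 2 (firstChild): th
After 3 (lastChild): nav
After 4 (lastChild): article
After 5 (previousSibling): span
After 6 (nextSibling): article
After 7 (previousSibling): span
After 8 (nextSibling): article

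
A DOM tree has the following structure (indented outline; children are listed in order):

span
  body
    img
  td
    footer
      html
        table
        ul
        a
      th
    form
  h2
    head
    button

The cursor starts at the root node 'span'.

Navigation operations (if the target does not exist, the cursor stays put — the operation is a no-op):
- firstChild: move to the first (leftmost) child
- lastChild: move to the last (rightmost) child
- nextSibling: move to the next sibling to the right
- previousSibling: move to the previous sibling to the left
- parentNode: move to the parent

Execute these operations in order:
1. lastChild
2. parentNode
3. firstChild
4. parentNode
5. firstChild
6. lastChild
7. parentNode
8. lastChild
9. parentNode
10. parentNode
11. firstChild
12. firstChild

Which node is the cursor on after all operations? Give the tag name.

After 1 (lastChild): h2
After 2 (parentNode): span
After 3 (firstChild): body
After 4 (parentNode): span
After 5 (firstChild): body
After 6 (lastChild): img
After 7 (parentNode): body
After 8 (lastChild): img
After 9 (parentNode): body
After 10 (parentNode): span
After 11 (firstChild): body
After 12 (firstChild): img

Answer: img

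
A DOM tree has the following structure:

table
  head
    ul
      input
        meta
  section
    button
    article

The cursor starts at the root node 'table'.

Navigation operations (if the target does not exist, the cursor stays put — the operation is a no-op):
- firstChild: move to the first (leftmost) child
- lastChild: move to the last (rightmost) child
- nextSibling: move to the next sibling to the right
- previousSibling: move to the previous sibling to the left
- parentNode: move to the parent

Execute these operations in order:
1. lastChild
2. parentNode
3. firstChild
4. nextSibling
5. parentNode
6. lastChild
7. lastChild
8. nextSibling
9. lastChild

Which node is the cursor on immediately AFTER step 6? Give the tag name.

Answer: section

Derivation:
After 1 (lastChild): section
After 2 (parentNode): table
After 3 (firstChild): head
After 4 (nextSibling): section
After 5 (parentNode): table
After 6 (lastChild): section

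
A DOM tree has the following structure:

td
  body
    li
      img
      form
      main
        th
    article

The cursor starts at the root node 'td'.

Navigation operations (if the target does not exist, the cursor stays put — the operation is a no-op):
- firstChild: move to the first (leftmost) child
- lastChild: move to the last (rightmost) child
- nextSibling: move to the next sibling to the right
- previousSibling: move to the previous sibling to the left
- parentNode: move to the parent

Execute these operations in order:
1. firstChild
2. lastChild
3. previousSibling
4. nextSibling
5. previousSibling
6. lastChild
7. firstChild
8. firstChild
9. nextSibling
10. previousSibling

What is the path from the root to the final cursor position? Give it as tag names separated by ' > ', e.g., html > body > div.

Answer: td > body > li > main > th

Derivation:
After 1 (firstChild): body
After 2 (lastChild): article
After 3 (previousSibling): li
After 4 (nextSibling): article
After 5 (previousSibling): li
After 6 (lastChild): main
After 7 (firstChild): th
After 8 (firstChild): th (no-op, stayed)
After 9 (nextSibling): th (no-op, stayed)
After 10 (previousSibling): th (no-op, stayed)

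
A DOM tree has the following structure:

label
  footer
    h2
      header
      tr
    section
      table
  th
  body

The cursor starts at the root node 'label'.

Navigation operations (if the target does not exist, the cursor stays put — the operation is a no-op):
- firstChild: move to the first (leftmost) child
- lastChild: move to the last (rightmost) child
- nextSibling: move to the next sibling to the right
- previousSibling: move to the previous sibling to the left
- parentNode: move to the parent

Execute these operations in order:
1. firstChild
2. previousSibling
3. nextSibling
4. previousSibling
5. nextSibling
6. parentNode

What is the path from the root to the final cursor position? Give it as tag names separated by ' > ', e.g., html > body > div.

After 1 (firstChild): footer
After 2 (previousSibling): footer (no-op, stayed)
After 3 (nextSibling): th
After 4 (previousSibling): footer
After 5 (nextSibling): th
After 6 (parentNode): label

Answer: label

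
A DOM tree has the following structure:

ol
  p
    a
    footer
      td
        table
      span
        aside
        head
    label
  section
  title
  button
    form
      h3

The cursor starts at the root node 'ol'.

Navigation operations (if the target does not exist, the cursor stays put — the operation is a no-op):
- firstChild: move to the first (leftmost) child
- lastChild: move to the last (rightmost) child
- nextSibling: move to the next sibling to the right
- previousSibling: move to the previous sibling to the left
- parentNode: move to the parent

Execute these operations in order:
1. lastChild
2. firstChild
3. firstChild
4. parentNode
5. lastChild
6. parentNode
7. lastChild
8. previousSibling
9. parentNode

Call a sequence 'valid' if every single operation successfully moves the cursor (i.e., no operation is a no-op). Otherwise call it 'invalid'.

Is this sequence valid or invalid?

After 1 (lastChild): button
After 2 (firstChild): form
After 3 (firstChild): h3
After 4 (parentNode): form
After 5 (lastChild): h3
After 6 (parentNode): form
After 7 (lastChild): h3
After 8 (previousSibling): h3 (no-op, stayed)
After 9 (parentNode): form

Answer: invalid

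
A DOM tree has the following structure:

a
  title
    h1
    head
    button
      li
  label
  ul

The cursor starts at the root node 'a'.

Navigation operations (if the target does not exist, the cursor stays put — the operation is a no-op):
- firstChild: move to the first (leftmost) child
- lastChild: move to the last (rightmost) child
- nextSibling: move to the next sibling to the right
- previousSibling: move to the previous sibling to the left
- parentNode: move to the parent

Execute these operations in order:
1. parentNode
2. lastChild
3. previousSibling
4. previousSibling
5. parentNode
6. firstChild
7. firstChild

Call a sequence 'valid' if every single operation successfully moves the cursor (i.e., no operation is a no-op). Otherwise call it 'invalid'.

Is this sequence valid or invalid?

Answer: invalid

Derivation:
After 1 (parentNode): a (no-op, stayed)
After 2 (lastChild): ul
After 3 (previousSibling): label
After 4 (previousSibling): title
After 5 (parentNode): a
After 6 (firstChild): title
After 7 (firstChild): h1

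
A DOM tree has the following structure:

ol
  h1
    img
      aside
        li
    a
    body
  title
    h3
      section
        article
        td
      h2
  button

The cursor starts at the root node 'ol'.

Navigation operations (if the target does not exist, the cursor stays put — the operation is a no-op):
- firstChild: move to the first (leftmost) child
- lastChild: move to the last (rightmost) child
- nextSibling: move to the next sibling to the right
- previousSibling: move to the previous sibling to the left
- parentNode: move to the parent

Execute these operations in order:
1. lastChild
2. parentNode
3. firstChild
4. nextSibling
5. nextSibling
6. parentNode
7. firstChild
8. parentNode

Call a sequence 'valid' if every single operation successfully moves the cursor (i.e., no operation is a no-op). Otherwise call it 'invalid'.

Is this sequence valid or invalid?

Answer: valid

Derivation:
After 1 (lastChild): button
After 2 (parentNode): ol
After 3 (firstChild): h1
After 4 (nextSibling): title
After 5 (nextSibling): button
After 6 (parentNode): ol
After 7 (firstChild): h1
After 8 (parentNode): ol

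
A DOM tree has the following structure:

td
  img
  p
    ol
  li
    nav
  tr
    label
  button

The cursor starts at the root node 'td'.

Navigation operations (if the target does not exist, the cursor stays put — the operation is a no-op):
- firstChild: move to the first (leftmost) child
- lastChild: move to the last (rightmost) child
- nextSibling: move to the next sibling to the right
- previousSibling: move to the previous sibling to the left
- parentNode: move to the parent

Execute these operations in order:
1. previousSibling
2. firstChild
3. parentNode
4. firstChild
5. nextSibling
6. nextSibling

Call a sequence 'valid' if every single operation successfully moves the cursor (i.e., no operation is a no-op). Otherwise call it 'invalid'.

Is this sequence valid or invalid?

Answer: invalid

Derivation:
After 1 (previousSibling): td (no-op, stayed)
After 2 (firstChild): img
After 3 (parentNode): td
After 4 (firstChild): img
After 5 (nextSibling): p
After 6 (nextSibling): li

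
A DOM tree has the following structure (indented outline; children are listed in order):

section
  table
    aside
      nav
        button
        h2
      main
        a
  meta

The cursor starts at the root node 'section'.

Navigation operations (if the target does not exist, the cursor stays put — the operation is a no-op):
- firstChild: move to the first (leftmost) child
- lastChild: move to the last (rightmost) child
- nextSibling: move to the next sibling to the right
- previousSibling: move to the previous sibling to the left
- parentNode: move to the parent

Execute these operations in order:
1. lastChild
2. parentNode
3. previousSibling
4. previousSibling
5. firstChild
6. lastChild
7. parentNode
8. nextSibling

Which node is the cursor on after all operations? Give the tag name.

Answer: meta

Derivation:
After 1 (lastChild): meta
After 2 (parentNode): section
After 3 (previousSibling): section (no-op, stayed)
After 4 (previousSibling): section (no-op, stayed)
After 5 (firstChild): table
After 6 (lastChild): aside
After 7 (parentNode): table
After 8 (nextSibling): meta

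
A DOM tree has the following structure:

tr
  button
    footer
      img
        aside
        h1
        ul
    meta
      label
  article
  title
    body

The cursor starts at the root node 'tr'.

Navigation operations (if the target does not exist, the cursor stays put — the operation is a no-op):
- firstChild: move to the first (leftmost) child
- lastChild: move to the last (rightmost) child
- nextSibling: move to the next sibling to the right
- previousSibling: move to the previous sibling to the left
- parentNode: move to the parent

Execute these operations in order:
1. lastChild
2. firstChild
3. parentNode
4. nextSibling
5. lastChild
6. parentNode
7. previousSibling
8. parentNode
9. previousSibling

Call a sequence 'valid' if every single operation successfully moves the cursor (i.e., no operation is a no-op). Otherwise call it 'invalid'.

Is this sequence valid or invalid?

After 1 (lastChild): title
After 2 (firstChild): body
After 3 (parentNode): title
After 4 (nextSibling): title (no-op, stayed)
After 5 (lastChild): body
After 6 (parentNode): title
After 7 (previousSibling): article
After 8 (parentNode): tr
After 9 (previousSibling): tr (no-op, stayed)

Answer: invalid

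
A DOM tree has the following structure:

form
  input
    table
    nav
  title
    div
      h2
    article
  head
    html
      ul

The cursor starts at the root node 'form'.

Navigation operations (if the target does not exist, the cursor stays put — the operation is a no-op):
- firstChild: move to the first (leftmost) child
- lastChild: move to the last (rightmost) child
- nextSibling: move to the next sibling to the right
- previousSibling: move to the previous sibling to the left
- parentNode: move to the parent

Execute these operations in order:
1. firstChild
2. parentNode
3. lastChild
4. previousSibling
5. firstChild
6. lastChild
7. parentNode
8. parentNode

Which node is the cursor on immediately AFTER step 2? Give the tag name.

Answer: form

Derivation:
After 1 (firstChild): input
After 2 (parentNode): form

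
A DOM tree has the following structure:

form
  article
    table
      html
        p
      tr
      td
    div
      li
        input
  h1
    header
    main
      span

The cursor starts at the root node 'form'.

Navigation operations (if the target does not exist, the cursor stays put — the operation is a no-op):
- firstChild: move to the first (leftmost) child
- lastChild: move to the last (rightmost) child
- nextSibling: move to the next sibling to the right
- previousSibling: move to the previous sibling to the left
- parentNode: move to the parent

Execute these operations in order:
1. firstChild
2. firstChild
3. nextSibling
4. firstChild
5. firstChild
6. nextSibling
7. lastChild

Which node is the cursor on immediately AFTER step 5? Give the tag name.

Answer: input

Derivation:
After 1 (firstChild): article
After 2 (firstChild): table
After 3 (nextSibling): div
After 4 (firstChild): li
After 5 (firstChild): input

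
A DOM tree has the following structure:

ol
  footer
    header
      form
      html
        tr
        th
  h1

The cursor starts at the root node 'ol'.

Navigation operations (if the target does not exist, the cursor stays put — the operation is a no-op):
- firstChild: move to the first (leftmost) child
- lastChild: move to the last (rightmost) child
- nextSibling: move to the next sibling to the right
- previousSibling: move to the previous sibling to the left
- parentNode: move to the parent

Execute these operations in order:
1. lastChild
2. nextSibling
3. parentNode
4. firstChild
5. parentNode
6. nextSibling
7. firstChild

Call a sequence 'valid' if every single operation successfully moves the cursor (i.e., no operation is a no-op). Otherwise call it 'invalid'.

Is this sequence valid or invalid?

Answer: invalid

Derivation:
After 1 (lastChild): h1
After 2 (nextSibling): h1 (no-op, stayed)
After 3 (parentNode): ol
After 4 (firstChild): footer
After 5 (parentNode): ol
After 6 (nextSibling): ol (no-op, stayed)
After 7 (firstChild): footer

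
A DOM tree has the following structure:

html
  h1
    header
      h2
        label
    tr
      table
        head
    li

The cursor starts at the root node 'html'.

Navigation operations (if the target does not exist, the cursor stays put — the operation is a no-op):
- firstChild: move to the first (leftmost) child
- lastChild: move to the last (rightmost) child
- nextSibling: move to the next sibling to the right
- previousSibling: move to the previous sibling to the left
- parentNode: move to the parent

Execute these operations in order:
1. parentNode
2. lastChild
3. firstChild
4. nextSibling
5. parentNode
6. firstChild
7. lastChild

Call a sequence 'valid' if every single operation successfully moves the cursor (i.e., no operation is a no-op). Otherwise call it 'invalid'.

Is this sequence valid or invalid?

Answer: invalid

Derivation:
After 1 (parentNode): html (no-op, stayed)
After 2 (lastChild): h1
After 3 (firstChild): header
After 4 (nextSibling): tr
After 5 (parentNode): h1
After 6 (firstChild): header
After 7 (lastChild): h2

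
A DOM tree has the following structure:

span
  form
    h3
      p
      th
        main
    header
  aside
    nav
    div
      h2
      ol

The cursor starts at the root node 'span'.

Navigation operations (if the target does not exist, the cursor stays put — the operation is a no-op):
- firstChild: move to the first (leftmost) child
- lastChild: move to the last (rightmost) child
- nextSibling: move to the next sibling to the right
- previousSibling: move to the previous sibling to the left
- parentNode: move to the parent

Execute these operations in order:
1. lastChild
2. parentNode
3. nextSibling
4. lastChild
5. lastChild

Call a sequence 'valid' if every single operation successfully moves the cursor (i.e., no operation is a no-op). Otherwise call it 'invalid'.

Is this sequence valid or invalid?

Answer: invalid

Derivation:
After 1 (lastChild): aside
After 2 (parentNode): span
After 3 (nextSibling): span (no-op, stayed)
After 4 (lastChild): aside
After 5 (lastChild): div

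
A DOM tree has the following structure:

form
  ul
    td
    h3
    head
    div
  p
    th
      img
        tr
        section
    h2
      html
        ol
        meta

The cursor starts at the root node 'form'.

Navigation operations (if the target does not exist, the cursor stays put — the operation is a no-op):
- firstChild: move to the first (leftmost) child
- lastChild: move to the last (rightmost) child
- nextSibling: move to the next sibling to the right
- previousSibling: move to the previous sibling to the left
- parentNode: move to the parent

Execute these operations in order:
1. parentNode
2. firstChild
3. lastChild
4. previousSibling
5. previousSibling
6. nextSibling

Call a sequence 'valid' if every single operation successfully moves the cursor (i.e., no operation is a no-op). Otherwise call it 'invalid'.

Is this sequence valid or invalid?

Answer: invalid

Derivation:
After 1 (parentNode): form (no-op, stayed)
After 2 (firstChild): ul
After 3 (lastChild): div
After 4 (previousSibling): head
After 5 (previousSibling): h3
After 6 (nextSibling): head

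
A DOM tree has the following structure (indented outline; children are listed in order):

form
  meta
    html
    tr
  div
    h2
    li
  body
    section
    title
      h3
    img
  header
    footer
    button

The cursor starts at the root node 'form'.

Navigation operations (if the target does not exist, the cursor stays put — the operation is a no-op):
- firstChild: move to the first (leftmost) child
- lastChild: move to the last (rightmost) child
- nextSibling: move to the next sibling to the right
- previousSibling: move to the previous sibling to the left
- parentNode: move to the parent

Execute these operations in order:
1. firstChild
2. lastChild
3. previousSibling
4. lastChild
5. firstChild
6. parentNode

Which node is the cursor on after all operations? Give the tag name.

Answer: meta

Derivation:
After 1 (firstChild): meta
After 2 (lastChild): tr
After 3 (previousSibling): html
After 4 (lastChild): html (no-op, stayed)
After 5 (firstChild): html (no-op, stayed)
After 6 (parentNode): meta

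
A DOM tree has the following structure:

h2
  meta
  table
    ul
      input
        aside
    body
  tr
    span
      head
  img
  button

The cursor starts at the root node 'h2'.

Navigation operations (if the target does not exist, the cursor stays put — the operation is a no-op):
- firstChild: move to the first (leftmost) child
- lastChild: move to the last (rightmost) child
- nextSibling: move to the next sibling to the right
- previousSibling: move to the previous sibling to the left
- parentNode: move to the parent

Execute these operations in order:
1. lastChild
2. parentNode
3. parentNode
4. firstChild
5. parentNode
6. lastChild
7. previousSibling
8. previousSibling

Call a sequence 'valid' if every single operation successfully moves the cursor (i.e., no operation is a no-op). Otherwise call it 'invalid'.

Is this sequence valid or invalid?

Answer: invalid

Derivation:
After 1 (lastChild): button
After 2 (parentNode): h2
After 3 (parentNode): h2 (no-op, stayed)
After 4 (firstChild): meta
After 5 (parentNode): h2
After 6 (lastChild): button
After 7 (previousSibling): img
After 8 (previousSibling): tr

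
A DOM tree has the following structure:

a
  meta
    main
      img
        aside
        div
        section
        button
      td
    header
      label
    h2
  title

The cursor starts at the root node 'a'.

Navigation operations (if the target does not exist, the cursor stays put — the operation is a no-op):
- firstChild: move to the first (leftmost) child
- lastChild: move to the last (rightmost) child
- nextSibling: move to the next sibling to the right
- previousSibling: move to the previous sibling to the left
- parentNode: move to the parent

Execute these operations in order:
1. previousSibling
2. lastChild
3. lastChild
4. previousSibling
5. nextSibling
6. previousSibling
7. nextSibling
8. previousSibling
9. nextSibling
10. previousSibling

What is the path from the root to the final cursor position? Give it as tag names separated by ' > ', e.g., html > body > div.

Answer: a > meta

Derivation:
After 1 (previousSibling): a (no-op, stayed)
After 2 (lastChild): title
After 3 (lastChild): title (no-op, stayed)
After 4 (previousSibling): meta
After 5 (nextSibling): title
After 6 (previousSibling): meta
After 7 (nextSibling): title
After 8 (previousSibling): meta
After 9 (nextSibling): title
After 10 (previousSibling): meta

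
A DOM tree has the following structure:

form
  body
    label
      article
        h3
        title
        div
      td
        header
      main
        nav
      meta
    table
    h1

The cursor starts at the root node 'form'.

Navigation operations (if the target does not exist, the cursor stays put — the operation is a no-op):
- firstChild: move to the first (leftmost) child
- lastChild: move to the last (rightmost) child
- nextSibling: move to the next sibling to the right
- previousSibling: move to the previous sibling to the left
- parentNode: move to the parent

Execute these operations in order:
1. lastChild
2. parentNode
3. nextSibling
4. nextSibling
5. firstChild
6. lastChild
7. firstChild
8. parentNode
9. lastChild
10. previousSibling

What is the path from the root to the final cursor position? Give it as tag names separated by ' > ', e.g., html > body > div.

Answer: form > body > table

Derivation:
After 1 (lastChild): body
After 2 (parentNode): form
After 3 (nextSibling): form (no-op, stayed)
After 4 (nextSibling): form (no-op, stayed)
After 5 (firstChild): body
After 6 (lastChild): h1
After 7 (firstChild): h1 (no-op, stayed)
After 8 (parentNode): body
After 9 (lastChild): h1
After 10 (previousSibling): table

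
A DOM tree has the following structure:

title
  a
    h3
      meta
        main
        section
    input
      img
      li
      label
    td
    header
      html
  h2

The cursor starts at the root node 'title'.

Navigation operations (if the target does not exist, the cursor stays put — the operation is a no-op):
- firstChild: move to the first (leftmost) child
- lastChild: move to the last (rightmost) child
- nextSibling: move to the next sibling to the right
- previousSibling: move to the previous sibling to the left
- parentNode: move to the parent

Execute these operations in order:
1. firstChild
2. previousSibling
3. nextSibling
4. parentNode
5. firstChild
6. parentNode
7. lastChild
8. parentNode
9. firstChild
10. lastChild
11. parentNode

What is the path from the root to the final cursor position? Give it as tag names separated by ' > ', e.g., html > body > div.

After 1 (firstChild): a
After 2 (previousSibling): a (no-op, stayed)
After 3 (nextSibling): h2
After 4 (parentNode): title
After 5 (firstChild): a
After 6 (parentNode): title
After 7 (lastChild): h2
After 8 (parentNode): title
After 9 (firstChild): a
After 10 (lastChild): header
After 11 (parentNode): a

Answer: title > a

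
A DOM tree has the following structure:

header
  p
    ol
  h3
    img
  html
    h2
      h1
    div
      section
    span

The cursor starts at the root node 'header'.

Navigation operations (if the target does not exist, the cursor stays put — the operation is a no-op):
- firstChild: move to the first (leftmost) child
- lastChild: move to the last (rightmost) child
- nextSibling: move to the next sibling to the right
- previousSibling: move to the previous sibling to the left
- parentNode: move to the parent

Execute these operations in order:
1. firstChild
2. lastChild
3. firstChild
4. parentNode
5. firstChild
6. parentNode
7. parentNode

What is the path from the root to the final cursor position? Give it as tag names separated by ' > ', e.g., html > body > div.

After 1 (firstChild): p
After 2 (lastChild): ol
After 3 (firstChild): ol (no-op, stayed)
After 4 (parentNode): p
After 5 (firstChild): ol
After 6 (parentNode): p
After 7 (parentNode): header

Answer: header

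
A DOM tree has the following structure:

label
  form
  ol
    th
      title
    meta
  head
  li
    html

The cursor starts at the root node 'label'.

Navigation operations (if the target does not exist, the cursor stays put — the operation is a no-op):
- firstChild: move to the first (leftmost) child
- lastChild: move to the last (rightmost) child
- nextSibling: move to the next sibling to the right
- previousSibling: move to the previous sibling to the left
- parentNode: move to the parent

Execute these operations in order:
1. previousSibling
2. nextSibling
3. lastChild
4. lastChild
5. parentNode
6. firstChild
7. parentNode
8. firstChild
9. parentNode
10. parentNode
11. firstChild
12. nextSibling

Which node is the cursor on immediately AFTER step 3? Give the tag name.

After 1 (previousSibling): label (no-op, stayed)
After 2 (nextSibling): label (no-op, stayed)
After 3 (lastChild): li

Answer: li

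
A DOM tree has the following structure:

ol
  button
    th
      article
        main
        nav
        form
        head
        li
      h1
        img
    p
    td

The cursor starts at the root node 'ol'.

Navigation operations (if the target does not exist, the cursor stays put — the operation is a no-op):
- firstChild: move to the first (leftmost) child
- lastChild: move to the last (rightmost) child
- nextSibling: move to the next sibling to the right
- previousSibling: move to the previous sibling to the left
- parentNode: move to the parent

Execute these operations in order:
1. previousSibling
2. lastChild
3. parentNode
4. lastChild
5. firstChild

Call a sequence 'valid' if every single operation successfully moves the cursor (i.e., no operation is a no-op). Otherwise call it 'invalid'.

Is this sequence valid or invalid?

After 1 (previousSibling): ol (no-op, stayed)
After 2 (lastChild): button
After 3 (parentNode): ol
After 4 (lastChild): button
After 5 (firstChild): th

Answer: invalid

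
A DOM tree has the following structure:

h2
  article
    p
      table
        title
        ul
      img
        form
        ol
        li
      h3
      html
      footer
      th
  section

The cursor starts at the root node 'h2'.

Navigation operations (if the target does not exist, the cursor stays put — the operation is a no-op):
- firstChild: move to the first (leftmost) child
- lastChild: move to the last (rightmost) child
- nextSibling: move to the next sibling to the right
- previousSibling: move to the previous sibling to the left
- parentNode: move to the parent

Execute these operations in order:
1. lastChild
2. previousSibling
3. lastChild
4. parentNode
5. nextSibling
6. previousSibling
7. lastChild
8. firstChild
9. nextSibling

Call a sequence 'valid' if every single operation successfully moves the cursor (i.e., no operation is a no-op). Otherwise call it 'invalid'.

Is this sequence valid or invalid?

Answer: valid

Derivation:
After 1 (lastChild): section
After 2 (previousSibling): article
After 3 (lastChild): p
After 4 (parentNode): article
After 5 (nextSibling): section
After 6 (previousSibling): article
After 7 (lastChild): p
After 8 (firstChild): table
After 9 (nextSibling): img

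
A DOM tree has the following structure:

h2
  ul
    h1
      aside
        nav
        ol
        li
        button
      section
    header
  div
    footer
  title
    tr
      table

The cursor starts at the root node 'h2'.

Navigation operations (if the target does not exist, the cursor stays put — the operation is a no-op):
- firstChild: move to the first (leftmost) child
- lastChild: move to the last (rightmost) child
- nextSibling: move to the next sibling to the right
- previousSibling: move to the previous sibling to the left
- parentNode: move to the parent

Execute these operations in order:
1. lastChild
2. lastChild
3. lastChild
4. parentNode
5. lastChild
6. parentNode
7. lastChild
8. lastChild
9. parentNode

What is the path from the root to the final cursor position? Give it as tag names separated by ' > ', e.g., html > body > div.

Answer: h2 > title > tr

Derivation:
After 1 (lastChild): title
After 2 (lastChild): tr
After 3 (lastChild): table
After 4 (parentNode): tr
After 5 (lastChild): table
After 6 (parentNode): tr
After 7 (lastChild): table
After 8 (lastChild): table (no-op, stayed)
After 9 (parentNode): tr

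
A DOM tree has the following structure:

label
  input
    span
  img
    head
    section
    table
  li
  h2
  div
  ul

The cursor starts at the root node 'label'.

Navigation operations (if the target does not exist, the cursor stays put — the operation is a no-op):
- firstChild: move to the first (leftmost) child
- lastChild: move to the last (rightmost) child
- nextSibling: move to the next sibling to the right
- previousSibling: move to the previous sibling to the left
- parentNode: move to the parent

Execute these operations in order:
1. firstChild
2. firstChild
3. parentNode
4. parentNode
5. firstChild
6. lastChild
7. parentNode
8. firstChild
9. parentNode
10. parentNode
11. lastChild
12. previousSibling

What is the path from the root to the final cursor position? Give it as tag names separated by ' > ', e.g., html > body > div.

After 1 (firstChild): input
After 2 (firstChild): span
After 3 (parentNode): input
After 4 (parentNode): label
After 5 (firstChild): input
After 6 (lastChild): span
After 7 (parentNode): input
After 8 (firstChild): span
After 9 (parentNode): input
After 10 (parentNode): label
After 11 (lastChild): ul
After 12 (previousSibling): div

Answer: label > div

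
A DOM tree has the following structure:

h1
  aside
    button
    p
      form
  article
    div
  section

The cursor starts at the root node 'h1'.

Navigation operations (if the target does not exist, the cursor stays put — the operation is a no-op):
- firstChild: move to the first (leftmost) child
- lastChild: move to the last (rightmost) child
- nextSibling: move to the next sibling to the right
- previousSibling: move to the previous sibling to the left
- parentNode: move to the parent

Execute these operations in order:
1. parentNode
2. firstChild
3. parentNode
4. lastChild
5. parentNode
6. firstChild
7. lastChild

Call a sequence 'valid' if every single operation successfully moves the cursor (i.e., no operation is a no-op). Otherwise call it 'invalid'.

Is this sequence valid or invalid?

Answer: invalid

Derivation:
After 1 (parentNode): h1 (no-op, stayed)
After 2 (firstChild): aside
After 3 (parentNode): h1
After 4 (lastChild): section
After 5 (parentNode): h1
After 6 (firstChild): aside
After 7 (lastChild): p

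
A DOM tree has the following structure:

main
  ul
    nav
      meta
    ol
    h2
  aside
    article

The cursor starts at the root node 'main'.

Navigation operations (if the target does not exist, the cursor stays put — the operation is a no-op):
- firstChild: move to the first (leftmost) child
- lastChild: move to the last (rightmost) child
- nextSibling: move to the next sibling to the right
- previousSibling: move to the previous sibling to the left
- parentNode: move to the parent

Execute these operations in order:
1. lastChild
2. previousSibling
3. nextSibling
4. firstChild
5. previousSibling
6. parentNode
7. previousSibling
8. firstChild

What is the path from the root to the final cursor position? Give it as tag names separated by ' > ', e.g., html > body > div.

Answer: main > ul > nav

Derivation:
After 1 (lastChild): aside
After 2 (previousSibling): ul
After 3 (nextSibling): aside
After 4 (firstChild): article
After 5 (previousSibling): article (no-op, stayed)
After 6 (parentNode): aside
After 7 (previousSibling): ul
After 8 (firstChild): nav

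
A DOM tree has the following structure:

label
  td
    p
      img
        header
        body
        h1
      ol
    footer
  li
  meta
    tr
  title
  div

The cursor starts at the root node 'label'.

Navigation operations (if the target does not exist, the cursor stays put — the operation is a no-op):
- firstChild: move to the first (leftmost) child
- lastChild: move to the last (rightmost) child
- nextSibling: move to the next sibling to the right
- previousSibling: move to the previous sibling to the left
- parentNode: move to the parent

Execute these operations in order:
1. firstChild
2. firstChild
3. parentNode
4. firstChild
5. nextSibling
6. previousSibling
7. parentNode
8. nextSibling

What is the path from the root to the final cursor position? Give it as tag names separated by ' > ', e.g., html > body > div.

After 1 (firstChild): td
After 2 (firstChild): p
After 3 (parentNode): td
After 4 (firstChild): p
After 5 (nextSibling): footer
After 6 (previousSibling): p
After 7 (parentNode): td
After 8 (nextSibling): li

Answer: label > li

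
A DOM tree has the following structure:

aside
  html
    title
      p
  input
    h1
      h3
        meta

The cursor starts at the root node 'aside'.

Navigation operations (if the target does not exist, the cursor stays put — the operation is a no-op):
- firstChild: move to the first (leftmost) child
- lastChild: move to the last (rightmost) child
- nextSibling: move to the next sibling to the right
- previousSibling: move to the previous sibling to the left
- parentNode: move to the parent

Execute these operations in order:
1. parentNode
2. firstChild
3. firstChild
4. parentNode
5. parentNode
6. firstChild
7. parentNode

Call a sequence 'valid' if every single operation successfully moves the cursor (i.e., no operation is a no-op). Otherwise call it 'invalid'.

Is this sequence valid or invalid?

After 1 (parentNode): aside (no-op, stayed)
After 2 (firstChild): html
After 3 (firstChild): title
After 4 (parentNode): html
After 5 (parentNode): aside
After 6 (firstChild): html
After 7 (parentNode): aside

Answer: invalid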